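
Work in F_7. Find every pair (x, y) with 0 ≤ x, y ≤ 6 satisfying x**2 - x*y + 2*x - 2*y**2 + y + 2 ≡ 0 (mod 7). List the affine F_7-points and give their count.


Affine F_7-points: {(2, 1), (2, 2), (3, 3), (4, 1), (5, 2), (5, 3)}; count = 6.

For each of the 49 pairs (x, y) ∈ F_7², evaluate f(x, y) mod 7. Record the zeros.
  x = 0: [0↦2, 1↦1, 2↦3, 3↦1, 4↦2, 5↦6, 6↦6]  zeros at y ∈ ∅
  x = 1: [0↦5, 1↦3, 2↦4, 3↦1, 4↦1, 5↦4, 6↦3]  zeros at y ∈ ∅
  x = 2: [0↦3, 1↦0, 2↦0, 3↦3, 4↦2, 5↦4, 6↦2]  zeros at y ∈ {1, 2}
  x = 3: [0↦3, 1↦6, 2↦5, 3↦0, 4↦5, 5↦6, 6↦3]  zeros at y ∈ {3}
  x = 4: [0↦5, 1↦0, 2↦5, 3↦6, 4↦3, 5↦3, 6↦6]  zeros at y ∈ {1}
  x = 5: [0↦2, 1↦3, 2↦0, 3↦0, 4↦3, 5↦2, 6↦4]  zeros at y ∈ {2, 3}
  x = 6: [0↦1, 1↦1, 2↦4, 3↦3, 4↦5, 5↦3, 6↦4]  zeros at y ∈ ∅
Collecting zeros: affine points = {(2, 1), (2, 2), (3, 3), (4, 1), (5, 2), (5, 3)}.
Total count |C(F_7)_aff| = 6.


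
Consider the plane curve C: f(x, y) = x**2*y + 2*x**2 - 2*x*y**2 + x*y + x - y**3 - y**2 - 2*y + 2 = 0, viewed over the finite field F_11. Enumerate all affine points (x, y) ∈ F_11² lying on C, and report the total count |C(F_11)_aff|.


Affine F_11-points: {(1, 6), (3, 6), (5, 8), (6, 9), (8, 8)}; count = 5.

For each of the 121 pairs (x, y) ∈ F_11², evaluate f(x, y) mod 11. Record the zeros.
  x = 0: [0↦2, 1↦9, 2↦8, 3↦4, 4↦2, 5↦7, 6↦2, 7↦3, 8↦4, 9↦10, 10↦4]  zeros at y ∈ ∅
  x = 1: [0↦5, 1↦1, 2↦7, 3↦6, 4↦3, 5↦3, 6↦0, 7↦10, 8↦5, 9↦1, 10↦3]  zeros at y ∈ {6}
  x = 2: [0↦1, 1↦10, 2↦3, 3↦7, 4↦5, 5↦2, 6↦3, 7↦2, 8↦4, 9↦3, 10↦4]  zeros at y ∈ ∅
  x = 3: [0↦1, 1↦3, 2↦7, 3↦7, 4↦8, 5↦4, 6↦0, 7↦1, 8↦1, 9↦5, 10↦7]  zeros at y ∈ {6}
  x = 4: [0↦5, 1↦2, 2↦8, 3↦6, 4↦1, 5↦9, 6↦2, 7↦7, 8↦7, 9↦7, 10↦1]  zeros at y ∈ ∅
  x = 5: [0↦2, 1↦7, 2↦6, 3↦4, 4↦6, 5↦6, 6↦9, 7↦9, 8↦0, 9↦9, 10↦8]  zeros at y ∈ {8}
  x = 6: [0↦3, 1↦7, 2↦1, 3↦1, 4↦1, 5↦6, 6↦10, 7↦7, 8↦2, 9↦0, 10↦6]  zeros at y ∈ {9}
  x = 7: [0↦8, 1↦2, 2↦4, 3↦8, 4↦8, 5↦9, 6↦5, 7↦1, 8↦2, 9↦2, 10↦6]  zeros at y ∈ ∅
  x = 8: [0↦6, 1↦3, 2↦4, 3↦3, 4↦5, 5↦4, 6↦5, 7↦2, 8↦0, 9↦4, 10↦8]  zeros at y ∈ {8}
  x = 9: [0↦8, 1↦10, 2↦1, 3↦8, 4↦3, 5↦2, 6↦10, 7↦10, 8↦7, 9↦6, 10↦1]  zeros at y ∈ ∅
  x = 10: [0↦3, 1↦1, 2↦6, 3↦1, 4↦2, 5↦3, 6↦9, 7↦3, 8↦1, 9↦8, 10↦7]  zeros at y ∈ ∅
Collecting zeros: affine points = {(1, 6), (3, 6), (5, 8), (6, 9), (8, 8)}.
Total count |C(F_11)_aff| = 5.


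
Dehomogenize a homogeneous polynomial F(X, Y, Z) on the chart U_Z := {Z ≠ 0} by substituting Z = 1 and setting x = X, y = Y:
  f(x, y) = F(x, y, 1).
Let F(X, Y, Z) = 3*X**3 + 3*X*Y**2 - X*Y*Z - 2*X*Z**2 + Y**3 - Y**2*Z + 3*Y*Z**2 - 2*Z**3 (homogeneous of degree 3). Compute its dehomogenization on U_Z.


f(x, y) = 3*x**3 + 3*x*y**2 - x*y - 2*x + y**3 - y**2 + 3*y - 2

On U_Z we set Z = 1. Each monomial c·X^i·Y^j·Z^k in F becomes c·x^i·y^j·1^k = c·x^i·y^j.
Substituting Z = 1: F(X, Y, 1) = 3*x**3 + 3*x*y**2 - x*y - 2*x + y**3 - y**2 + 3*y - 2.
Note: deg(f) ≤ deg(F) = 3; strict inequality happens when F is divisible by Z (lost terms).


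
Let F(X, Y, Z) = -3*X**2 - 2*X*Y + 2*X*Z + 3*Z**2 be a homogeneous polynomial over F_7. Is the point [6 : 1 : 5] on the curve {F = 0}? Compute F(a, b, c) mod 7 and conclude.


F(6,1,5) ≡ 1 (mod 7); P is NOT on the curve.

Evaluate F(6, 1, 5) term-by-term (mod 7).
  -3*X**2 ↦ -3·36·1·1 = -108
  -2*X*Y ↦ -2·6·1·1 = -12
  2*X*Z ↦ 2·6·1·5 = 60
  3*Z**2 ↦ 3·1·1·25 = 75
Sum: F(6, 1, 5) = (-108) + (-12) + (60) + (75) = 15.
Reducing mod 7: 15 ≡ 1 (mod 7).
Since F(a, b, c) ≡ 1 ≠ 0 (mod 7), P does NOT lie on the curve.


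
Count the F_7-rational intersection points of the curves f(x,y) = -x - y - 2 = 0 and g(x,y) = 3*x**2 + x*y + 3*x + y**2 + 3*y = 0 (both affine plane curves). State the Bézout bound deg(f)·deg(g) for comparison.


Common zeros: {(2, 3)}; count = 1; Bézout bound = 2.

deg(f) = 1, deg(g) = 2, so Bézout bound = 2.
Scan x ∈ F_7. For each x, list the y ∈ F_7 with f(x, y) ≡ 0 and those with g(x, y) ≡ 0 (mod 7); the common zeros in that column are the intersection.
  x = 0: f ≡ 0 at y ∈ {5}; g ≡ 0 at y ∈ {0, 4}; common: ∅.
  x = 1: f ≡ 0 at y ∈ {4}; g ≡ 0 at y ∈ ∅; common: ∅.
  x = 2: f ≡ 0 at y ∈ {3}; g ≡ 0 at y ∈ {3, 6}; common: {3}.
  x = 3: f ≡ 0 at y ∈ {2}; g ≡ 0 at y ∈ {3, 5}; common: ∅.
  x = 4: f ≡ 0 at y ∈ {1}; g ≡ 0 at y ∈ ∅; common: ∅.
  x = 5: f ≡ 0 at y ∈ {0}; g ≡ 0 at y ∈ ∅; common: ∅.
  x = 6: f ≡ 0 at y ∈ {6}; g ≡ 0 at y ∈ {0, 5}; common: ∅.
Collecting: common zeros = {(2, 3)}, so the count is 1.
Comparison with the Bézout bound: 1 ≤ 2 = deg(f)·deg(g), as expected for curves with no common component (the affine F_7-count falls short of the bound because intersections may lie at infinity, over extension fields, or carry multiplicity).


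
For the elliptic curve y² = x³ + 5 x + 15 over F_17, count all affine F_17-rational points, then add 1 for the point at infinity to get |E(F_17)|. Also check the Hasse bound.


Affine points = {(0, 7), (0, 10), (1, 2), (1, 15), (2, 4), (2, 13), (7, 6), (7, 11), (12, 1), (12, 16), (13, 4), (13, 13), (16, 3), (16, 14)}; affine count = 14; |E(F_17)| = 15.

Discriminant check: Δ ∝ 4a³ + 27b² = 4·5³ + 27·15² = 4·125 + 27·225 ≡ 13 (mod 17). Nonzero ⇒ E is nonsingular.
For each x ∈ F_17, compute rhs = x³ + 5·x + 15 mod 17, then count y ∈ F_17 with y² ≡ rhs.
  x = 0: rhs = 15, matching y values: 7, 10 (2 points).
  x = 1: rhs = 4, matching y values: 2, 15 (2 points).
  x = 2: rhs = 16, matching y values: 4, 13 (2 points).
  x = 3: rhs = 6, matching y values: none (0 points).
  x = 4: rhs = 14, matching y values: none (0 points).
  x = 5: rhs = 12, matching y values: none (0 points).
  x = 6: rhs = 6, matching y values: none (0 points).
  x = 7: rhs = 2, matching y values: 6, 11 (2 points).
  x = 8: rhs = 6, matching y values: none (0 points).
  x = 9: rhs = 7, matching y values: none (0 points).
  x = 10: rhs = 11, matching y values: none (0 points).
  x = 11: rhs = 7, matching y values: none (0 points).
  x = 12: rhs = 1, matching y values: 1, 16 (2 points).
  x = 13: rhs = 16, matching y values: 4, 13 (2 points).
  x = 14: rhs = 7, matching y values: none (0 points).
  x = 15: rhs = 14, matching y values: none (0 points).
  x = 16: rhs = 9, matching y values: 3, 14 (2 points).
Total affine count: 14.
Full point count |E(F_17)| = 14 + 1 = 15.
Hasse bound: |15 − (17+1)| = |-3| = 3 ≤ 2√17 ≈ 8.2462 ✓.


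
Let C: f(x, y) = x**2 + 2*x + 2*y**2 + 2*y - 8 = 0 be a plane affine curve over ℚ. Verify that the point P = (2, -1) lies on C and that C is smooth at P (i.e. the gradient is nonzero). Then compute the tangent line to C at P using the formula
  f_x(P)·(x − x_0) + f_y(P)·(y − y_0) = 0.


Tangent line at P: 6*x - 2*y - 14 = 0.

Step 1: f(2, -1) = 0, so P lies on C.
Step 2: partial derivatives
  f_x(x, y) = 2*x + 2, f_y(x, y) = 4*y + 2.
  f_x(P) = 6, f_y(P) = -2 (gradient nonzero, so P is smooth).
Step 3: tangent line at P: 6·(x − 2) + -2·(y − -1) = 0.
Expanding: 6*x - 2*y - 14 = 0.


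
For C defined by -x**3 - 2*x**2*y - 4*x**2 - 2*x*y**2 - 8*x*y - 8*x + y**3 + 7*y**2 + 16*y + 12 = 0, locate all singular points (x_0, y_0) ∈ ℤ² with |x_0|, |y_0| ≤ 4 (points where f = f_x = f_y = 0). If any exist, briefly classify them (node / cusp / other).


Singular points: {(0, -2)}; classification: cusp.

Compute partial derivatives:
  f_x = -3*x**2 - 4*x*y - 8*x - 2*y**2 - 8*y - 8.
  f_y = -2*x**2 - 4*x*y - 8*x + 3*y**2 + 14*y + 16.
Scan x_0 ∈ {−4, ..., 4}. For each x_0, f_y(x_0, y) is a polynomial in y; find its integer roots y ∈ {−4, ..., 4}, then test f_x and f at those candidates.
  x = -4: f_y(-4, y) = 3*y**2 + 30*y + 16; no integer root y with |y| ≤ 4.
  x = -3: f_y(-3, y) = 3*y**2 + 26*y + 22; no integer root y with |y| ≤ 4.
  x = -2: f_y(-2, y) = 3*y**2 + 22*y + 24; no integer root y with |y| ≤ 4.
  x = -1: f_y(-1, y) = 3*y**2 + 18*y + 22; no integer root y with |y| ≤ 4.
  x = 0: f_y(0, y) = 3*y**2 + 14*y + 16; vanishes at y ∈ {-2}. (0, -2): f_x = 0, f = 0 — SINGULAR.
  x = 1: f_y(1, y) = 3*y**2 + 10*y + 6; no integer root y with |y| ≤ 4.
  x = 2: f_y(2, y) = 3*y**2 + 6*y - 8; no integer root y with |y| ≤ 4.
  x = 3: f_y(3, y) = 3*y**2 + 2*y - 26; no integer root y with |y| ≤ 4.
  x = 4: f_y(4, y) = 3*y**2 - 2*y - 48; no integer root y with |y| ≤ 4.
Only singular point on the grid: (0, -2).
Classify: substitute x = 0 + u, y = -2 + v and expand: f = -u**3 - 2*u**2*v - 2*u*v**2 + v**3 + v**2.
No constant or linear terms (consistent with a singular point). Quadratic part: v**2. Cubic part: -u**3 - 2*u**2*v - 2*u*v**2 + v**3.
The quadratic part v**2 is a perfect square, so there is a single (double) tangent line v = 0, i.e. y = -2. Restricting the cubic part to that line (v = 0) leaves -u**3 ≠ 0, so f is not divisible by v and the branch is v² ≈ u**3 to lowest order — this is a cusp.
Classification: cusp.


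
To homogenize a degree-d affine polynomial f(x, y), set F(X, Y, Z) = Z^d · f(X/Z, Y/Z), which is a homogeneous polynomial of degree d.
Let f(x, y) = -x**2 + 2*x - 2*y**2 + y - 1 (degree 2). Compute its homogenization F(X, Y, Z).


F(X, Y, Z) = -X**2 + 2*X*Z - 2*Y**2 + Y*Z - Z**2

deg(f) = 2.
Substitute x = X/Z, y = Y/Z into f, then multiply by Z^2.
  monomial -1·x^2·y^0 ↦ -1·X^2·Y^0·Z^0.
  monomial 2·x^1·y^0 ↦ 2·X^1·Y^0·Z^1.
  monomial -2·x^0·y^2 ↦ -2·X^0·Y^2·Z^0.
  monomial 1·x^0·y^1 ↦ 1·X^0·Y^1·Z^1.
  monomial -1·x^0·y^0 ↦ -1·X^0·Y^0·Z^2.
Collecting: F(X, Y, Z) = -X**2 + 2*X*Z - 2*Y**2 + Y*Z - Z**2.


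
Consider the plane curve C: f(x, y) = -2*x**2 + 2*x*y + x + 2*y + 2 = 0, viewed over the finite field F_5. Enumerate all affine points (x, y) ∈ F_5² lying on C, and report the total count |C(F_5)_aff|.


Affine F_5-points: {(0, 4), (1, 1), (2, 4), (3, 1)}; count = 4.

For each of the 25 pairs (x, y) ∈ F_5², evaluate f(x, y) mod 5. Record the zeros.
  x = 0: [0↦2, 1↦4, 2↦1, 3↦3, 4↦0]  zeros at y ∈ {4}
  x = 1: [0↦1, 1↦0, 2↦4, 3↦3, 4↦2]  zeros at y ∈ {1}
  x = 2: [0↦1, 1↦2, 2↦3, 3↦4, 4↦0]  zeros at y ∈ {4}
  x = 3: [0↦2, 1↦0, 2↦3, 3↦1, 4↦4]  zeros at y ∈ {1}
  x = 4: [0↦4, 1↦4, 2↦4, 3↦4, 4↦4]  zeros at y ∈ ∅
Collecting zeros: affine points = {(0, 4), (1, 1), (2, 4), (3, 1)}.
Total count |C(F_5)_aff| = 4.


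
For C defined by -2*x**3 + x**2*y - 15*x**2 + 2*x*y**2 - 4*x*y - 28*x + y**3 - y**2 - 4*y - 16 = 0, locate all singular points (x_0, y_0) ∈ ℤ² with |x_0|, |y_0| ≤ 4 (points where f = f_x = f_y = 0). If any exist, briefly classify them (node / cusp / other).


Singular points: {(-2, 2)}; classification: node.

Compute partial derivatives:
  f_x = -6*x**2 + 2*x*y - 30*x + 2*y**2 - 4*y - 28.
  f_y = x**2 + 4*x*y - 4*x + 3*y**2 - 2*y - 4.
Scan x_0 ∈ {−4, ..., 4}. For each x_0, f_y(x_0, y) is a polynomial in y; find its integer roots y ∈ {−4, ..., 4}, then test f_x and f at those candidates.
  x = -4: f_y(-4, y) = 3*y**2 - 18*y + 28; no integer root y with |y| ≤ 4.
  x = -3: f_y(-3, y) = 3*y**2 - 14*y + 17; no integer root y with |y| ≤ 4.
  x = -2: f_y(-2, y) = 3*y**2 - 10*y + 8; vanishes at y ∈ {2}. (-2, 2): f_x = 0, f = 0 — SINGULAR.
  x = -1: f_y(-1, y) = 3*y**2 - 6*y + 1; no integer root y with |y| ≤ 4.
  x = 0: f_y(0, y) = 3*y**2 - 2*y - 4; no integer root y with |y| ≤ 4.
  x = 1: f_y(1, y) = 3*y**2 + 2*y - 7; no integer root y with |y| ≤ 4.
  x = 2: f_y(2, y) = 3*y**2 + 6*y - 8; no integer root y with |y| ≤ 4.
  x = 3: f_y(3, y) = 3*y**2 + 10*y - 7; no integer root y with |y| ≤ 4.
  x = 4: f_y(4, y) = 3*y**2 + 14*y - 4; no integer root y with |y| ≤ 4.
Only singular point on the grid: (-2, 2).
Classify: substitute x = -2 + u, y = 2 + v and expand: f = -2*u**3 + u**2*v - u**2 + 2*u*v**2 + v**3 + v**2.
No constant or linear terms (consistent with a singular point). Quadratic part: -u**2 + v**2. Cubic part: -2*u**3 + u**2*v + 2*u*v**2 + v**3.
The quadratic part v**2 - u**2 = (v − u)(v + u) splits into two distinct linear factors, so there are two distinct tangent lines y − 2 = ±(x − -2) — this is a node (ordinary double point).
Classification: node.


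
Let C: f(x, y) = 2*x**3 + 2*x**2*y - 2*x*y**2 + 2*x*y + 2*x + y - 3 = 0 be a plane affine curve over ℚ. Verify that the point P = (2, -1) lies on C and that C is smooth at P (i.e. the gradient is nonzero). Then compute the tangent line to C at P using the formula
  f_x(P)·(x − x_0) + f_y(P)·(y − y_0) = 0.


Tangent line at P: 14*x + 21*y - 7 = 0.

Step 1: f(2, -1) = 0, so P lies on C.
Step 2: partial derivatives
  f_x(x, y) = 6*x**2 + 4*x*y - 2*y**2 + 2*y + 2, f_y(x, y) = 2*x**2 - 4*x*y + 2*x + 1.
  f_x(P) = 14, f_y(P) = 21 (gradient nonzero, so P is smooth).
Step 3: tangent line at P: 14·(x − 2) + 21·(y − -1) = 0.
Expanding: 14*x + 21*y - 7 = 0.


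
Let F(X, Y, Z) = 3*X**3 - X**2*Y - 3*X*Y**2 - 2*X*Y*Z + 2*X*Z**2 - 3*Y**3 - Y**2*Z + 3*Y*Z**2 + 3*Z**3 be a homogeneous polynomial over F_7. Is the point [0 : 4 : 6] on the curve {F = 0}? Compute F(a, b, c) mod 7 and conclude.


F(0,4,6) ≡ 1 (mod 7); P is NOT on the curve.

Evaluate F(0, 4, 6) term-by-term (mod 7).
  3*X**3 ↦ 3·0·1·1 = 0
  -X**2*Y ↦ -1·0·4·1 = 0
  -3*X*Y**2 ↦ -3·0·16·1 = 0
  -2*X*Y*Z ↦ -2·0·4·6 = 0
  2*X*Z**2 ↦ 2·0·1·36 = 0
  -3*Y**3 ↦ -3·1·64·1 = -192
  -Y**2*Z ↦ -1·1·16·6 = -96
  3*Y*Z**2 ↦ 3·1·4·36 = 432
  3*Z**3 ↦ 3·1·1·216 = 648
Sum: F(0, 4, 6) = (0) + (0) + (0) + (0) + (0) + (-192) + (-96) + (432) + (648) = 792.
Reducing mod 7: 792 ≡ 1 (mod 7).
Since F(a, b, c) ≡ 1 ≠ 0 (mod 7), P does NOT lie on the curve.


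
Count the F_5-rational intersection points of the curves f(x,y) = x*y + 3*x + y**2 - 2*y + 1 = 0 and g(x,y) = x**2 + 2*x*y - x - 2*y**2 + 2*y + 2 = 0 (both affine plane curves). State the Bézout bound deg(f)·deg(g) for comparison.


Common zeros: ∅; count = 0; Bézout bound = 4.

deg(f) = 2, deg(g) = 2, so Bézout bound = 4.
Scan x ∈ F_5. For each x, list the y ∈ F_5 with f(x, y) ≡ 0 and those with g(x, y) ≡ 0 (mod 5); the common zeros in that column are the intersection.
  x = 0: f ≡ 0 at y ∈ {1}; g ≡ 0 at y ∈ {3}; common: ∅.
  x = 1: f ≡ 0 at y ∈ {3}; g ≡ 0 at y ∈ ∅; common: ∅.
  x = 2: f ≡ 0 at y ∈ ∅; g ≡ 0 at y ∈ ∅; common: ∅.
  x = 3: f ≡ 0 at y ∈ {0, 4}; g ≡ 0 at y ∈ ∅; common: ∅.
  x = 4: f ≡ 0 at y ∈ ∅; g ≡ 0 at y ∈ ∅; common: ∅.
Collecting: common zeros = ∅, so the count is 0.
Comparison with the Bézout bound: 0 ≤ 4 = deg(f)·deg(g), as expected for curves with no common component (the affine F_5-count falls short of the bound because intersections may lie at infinity, over extension fields, or carry multiplicity).


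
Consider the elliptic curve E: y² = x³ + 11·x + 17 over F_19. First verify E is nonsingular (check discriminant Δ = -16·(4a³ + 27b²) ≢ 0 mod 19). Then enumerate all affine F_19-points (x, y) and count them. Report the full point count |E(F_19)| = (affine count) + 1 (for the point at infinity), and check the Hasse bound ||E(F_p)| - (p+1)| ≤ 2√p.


Affine points = {(0, 6), (0, 13), (2, 3), (2, 16), (3, 1), (3, 18), (4, 7), (4, 12), (5, 8), (5, 11), (7, 0), (8, 3), (8, 16), (9, 3), (9, 16), (10, 5), (10, 14), (11, 5), (11, 14), (13, 1), (13, 18), (15, 2), (15, 17), (17, 5), (17, 14), (18, 9), (18, 10)}; affine count = 27; |E(F_19)| = 28.

Discriminant check: Δ ∝ 4a³ + 27b² = 4·11³ + 27·17² = 4·1331 + 27·289 ≡ 17 (mod 19). Nonzero ⇒ E is nonsingular.
For each x ∈ F_19, compute rhs = x³ + 11·x + 17 mod 19, then count y ∈ F_19 with y² ≡ rhs.
  x = 0: rhs = 17, matching y values: 6, 13 (2 points).
  x = 1: rhs = 10, matching y values: none (0 points).
  x = 2: rhs = 9, matching y values: 3, 16 (2 points).
  x = 3: rhs = 1, matching y values: 1, 18 (2 points).
  x = 4: rhs = 11, matching y values: 7, 12 (2 points).
  x = 5: rhs = 7, matching y values: 8, 11 (2 points).
  x = 6: rhs = 14, matching y values: none (0 points).
  x = 7: rhs = 0, matching y values: 0 (1 points).
  x = 8: rhs = 9, matching y values: 3, 16 (2 points).
  x = 9: rhs = 9, matching y values: 3, 16 (2 points).
  x = 10: rhs = 6, matching y values: 5, 14 (2 points).
  x = 11: rhs = 6, matching y values: 5, 14 (2 points).
  x = 12: rhs = 15, matching y values: none (0 points).
  x = 13: rhs = 1, matching y values: 1, 18 (2 points).
  x = 14: rhs = 8, matching y values: none (0 points).
  x = 15: rhs = 4, matching y values: 2, 17 (2 points).
  x = 16: rhs = 14, matching y values: none (0 points).
  x = 17: rhs = 6, matching y values: 5, 14 (2 points).
  x = 18: rhs = 5, matching y values: 9, 10 (2 points).
Total affine count: 27.
Full point count |E(F_19)| = 27 + 1 = 28.
Hasse bound: |28 − (19+1)| = |8| = 8 ≤ 2√19 ≈ 8.7178 ✓.


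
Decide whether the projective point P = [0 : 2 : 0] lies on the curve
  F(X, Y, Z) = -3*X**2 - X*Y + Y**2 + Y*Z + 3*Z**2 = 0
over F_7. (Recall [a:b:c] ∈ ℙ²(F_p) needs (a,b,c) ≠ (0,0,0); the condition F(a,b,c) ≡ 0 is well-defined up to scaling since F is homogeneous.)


F(0,2,0) ≡ 4 (mod 7); P is NOT on the curve.

Evaluate F(0, 2, 0) term-by-term (mod 7).
  -3*X**2 ↦ -3·0·1·1 = 0
  -X*Y ↦ -1·0·2·1 = 0
  Y**2 ↦ 1·1·4·1 = 4
  Y*Z ↦ 1·1·2·0 = 0
  3*Z**2 ↦ 3·1·1·0 = 0
Sum: F(0, 2, 0) = (0) + (0) + (4) + (0) + (0) = 4.
Reducing mod 7: 4 ≡ 4 (mod 7).
Since F(a, b, c) ≡ 4 ≠ 0 (mod 7), P does NOT lie on the curve.


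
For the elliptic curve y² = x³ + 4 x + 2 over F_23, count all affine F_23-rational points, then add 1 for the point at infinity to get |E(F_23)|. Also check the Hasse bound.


Affine points = {(0, 5), (0, 18), (2, 8), (2, 15), (3, 8), (3, 15), (4, 6), (4, 17), (5, 3), (5, 20), (6, 9), (6, 14), (9, 10), (9, 13), (18, 8), (18, 15), (20, 3), (20, 20), (21, 3), (21, 20)}; affine count = 20; |E(F_23)| = 21.

Discriminant check: Δ ∝ 4a³ + 27b² = 4·4³ + 27·2² = 4·64 + 27·4 ≡ 19 (mod 23). Nonzero ⇒ E is nonsingular.
For each x ∈ F_23, compute rhs = x³ + 4·x + 2 mod 23, then count y ∈ F_23 with y² ≡ rhs.
  x = 0: rhs = 2, matching y values: 5, 18 (2 points).
  x = 1: rhs = 7, matching y values: none (0 points).
  x = 2: rhs = 18, matching y values: 8, 15 (2 points).
  x = 3: rhs = 18, matching y values: 8, 15 (2 points).
  x = 4: rhs = 13, matching y values: 6, 17 (2 points).
  x = 5: rhs = 9, matching y values: 3, 20 (2 points).
  x = 6: rhs = 12, matching y values: 9, 14 (2 points).
  x = 7: rhs = 5, matching y values: none (0 points).
  x = 8: rhs = 17, matching y values: none (0 points).
  x = 9: rhs = 8, matching y values: 10, 13 (2 points).
  x = 10: rhs = 7, matching y values: none (0 points).
  x = 11: rhs = 20, matching y values: none (0 points).
  x = 12: rhs = 7, matching y values: none (0 points).
  x = 13: rhs = 20, matching y values: none (0 points).
  x = 14: rhs = 19, matching y values: none (0 points).
  x = 15: rhs = 10, matching y values: none (0 points).
  x = 16: rhs = 22, matching y values: none (0 points).
  x = 17: rhs = 15, matching y values: none (0 points).
  x = 18: rhs = 18, matching y values: 8, 15 (2 points).
  x = 19: rhs = 14, matching y values: none (0 points).
  x = 20: rhs = 9, matching y values: 3, 20 (2 points).
  x = 21: rhs = 9, matching y values: 3, 20 (2 points).
  x = 22: rhs = 20, matching y values: none (0 points).
Total affine count: 20.
Full point count |E(F_23)| = 20 + 1 = 21.
Hasse bound: |21 − (23+1)| = |-3| = 3 ≤ 2√23 ≈ 9.5917 ✓.


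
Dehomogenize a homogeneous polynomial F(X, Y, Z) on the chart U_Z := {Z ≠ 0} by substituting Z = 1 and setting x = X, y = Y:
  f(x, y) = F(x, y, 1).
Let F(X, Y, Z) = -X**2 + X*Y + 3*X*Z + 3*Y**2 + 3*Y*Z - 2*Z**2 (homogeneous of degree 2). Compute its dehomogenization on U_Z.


f(x, y) = -x**2 + x*y + 3*x + 3*y**2 + 3*y - 2

On U_Z we set Z = 1. Each monomial c·X^i·Y^j·Z^k in F becomes c·x^i·y^j·1^k = c·x^i·y^j.
Substituting Z = 1: F(X, Y, 1) = -x**2 + x*y + 3*x + 3*y**2 + 3*y - 2.
Note: deg(f) ≤ deg(F) = 2; strict inequality happens when F is divisible by Z (lost terms).


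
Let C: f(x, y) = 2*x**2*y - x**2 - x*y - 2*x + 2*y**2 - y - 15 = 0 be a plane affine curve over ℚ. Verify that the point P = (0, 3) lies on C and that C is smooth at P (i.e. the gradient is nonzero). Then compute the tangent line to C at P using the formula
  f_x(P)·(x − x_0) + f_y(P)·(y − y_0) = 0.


Tangent line at P: -5*x + 11*y - 33 = 0.

Step 1: f(0, 3) = 0, so P lies on C.
Step 2: partial derivatives
  f_x(x, y) = 4*x*y - 2*x - y - 2, f_y(x, y) = 2*x**2 - x + 4*y - 1.
  f_x(P) = -5, f_y(P) = 11 (gradient nonzero, so P is smooth).
Step 3: tangent line at P: -5·(x − 0) + 11·(y − 3) = 0.
Expanding: -5*x + 11*y - 33 = 0.


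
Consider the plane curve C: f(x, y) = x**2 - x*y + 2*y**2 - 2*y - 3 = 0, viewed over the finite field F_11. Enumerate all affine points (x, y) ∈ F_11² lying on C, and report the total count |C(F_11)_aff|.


Affine F_11-points: {(1, 2), (1, 5), (4, 5), (4, 9), (5, 0), (5, 9), (6, 0), (6, 4), (9, 4), (9, 7)}; count = 10.

For each of the 121 pairs (x, y) ∈ F_11², evaluate f(x, y) mod 11. Record the zeros.
  x = 0: [0↦8, 1↦8, 2↦1, 3↦9, 4↦10, 5↦4, 6↦2, 7↦4, 8↦10, 9↦9, 10↦1]  zeros at y ∈ ∅
  x = 1: [0↦9, 1↦8, 2↦0, 3↦7, 4↦7, 5↦0, 6↦8, 7↦9, 8↦3, 9↦1, 10↦3]  zeros at y ∈ {2, 5}
  x = 2: [0↦1, 1↦10, 2↦1, 3↦7, 4↦6, 5↦9, 6↦5, 7↦5, 8↦9, 9↦6, 10↦7]  zeros at y ∈ ∅
  x = 3: [0↦6, 1↦3, 2↦4, 3↦9, 4↦7, 5↦9, 6↦4, 7↦3, 8↦6, 9↦2, 10↦2]  zeros at y ∈ ∅
  x = 4: [0↦2, 1↦9, 2↦9, 3↦2, 4↦10, 5↦0, 6↦5, 7↦3, 8↦5, 9↦0, 10↦10]  zeros at y ∈ {5, 9}
  x = 5: [0↦0, 1↦6, 2↦5, 3↦8, 4↦4, 5↦4, 6↦8, 7↦5, 8↦6, 9↦0, 10↦9]  zeros at y ∈ {0, 9}
  x = 6: [0↦0, 1↦5, 2↦3, 3↦5, 4↦0, 5↦10, 6↦2, 7↦9, 8↦9, 9↦2, 10↦10]  zeros at y ∈ {0, 4}
  x = 7: [0↦2, 1↦6, 2↦3, 3↦4, 4↦9, 5↦7, 6↦9, 7↦4, 8↦3, 9↦6, 10↦2]  zeros at y ∈ ∅
  x = 8: [0↦6, 1↦9, 2↦5, 3↦5, 4↦9, 5↦6, 6↦7, 7↦1, 8↦10, 9↦1, 10↦7]  zeros at y ∈ ∅
  x = 9: [0↦1, 1↦3, 2↦9, 3↦8, 4↦0, 5↦7, 6↦7, 7↦0, 8↦8, 9↦9, 10↦3]  zeros at y ∈ {4, 7}
  x = 10: [0↦9, 1↦10, 2↦4, 3↦2, 4↦4, 5↦10, 6↦9, 7↦1, 8↦8, 9↦8, 10↦1]  zeros at y ∈ ∅
Collecting zeros: affine points = {(1, 2), (1, 5), (4, 5), (4, 9), (5, 0), (5, 9), (6, 0), (6, 4), (9, 4), (9, 7)}.
Total count |C(F_11)_aff| = 10.


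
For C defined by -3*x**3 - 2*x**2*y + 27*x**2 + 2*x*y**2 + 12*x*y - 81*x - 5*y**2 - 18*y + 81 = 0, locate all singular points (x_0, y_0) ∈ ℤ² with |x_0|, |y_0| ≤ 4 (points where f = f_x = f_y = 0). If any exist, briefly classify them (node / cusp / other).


Singular points: {(3, 0)}; classification: cusp.

Compute partial derivatives:
  f_x = -9*x**2 - 4*x*y + 54*x + 2*y**2 + 12*y - 81.
  f_y = -2*x**2 + 4*x*y + 12*x - 10*y - 18.
Scan x_0 ∈ {−4, ..., 4}. For each x_0, f_y(x_0, y) is a polynomial in y; find its integer roots y ∈ {−4, ..., 4}, then test f_x and f at those candidates.
  x = -4: f_y(-4, y) = -26*y - 98; no integer root y with |y| ≤ 4.
  x = -3: f_y(-3, y) = -22*y - 72; no integer root y with |y| ≤ 4.
  x = -2: f_y(-2, y) = -18*y - 50; no integer root y with |y| ≤ 4.
  x = -1: f_y(-1, y) = -14*y - 32; no integer root y with |y| ≤ 4.
  x = 0: f_y(0, y) = -10*y - 18; no integer root y with |y| ≤ 4.
  x = 1: f_y(1, y) = -6*y - 8; no integer root y with |y| ≤ 4.
  x = 2: f_y(2, y) = -2*y - 2; vanishes at y ∈ {-1}. (2, -1): f_x = -11 ≠ 0.
  x = 3: f_y(3, y) = 2*y; vanishes at y ∈ {0}. (3, 0): f_x = 0, f = 0 — SINGULAR.
  x = 4: f_y(4, y) = 6*y - 2; no integer root y with |y| ≤ 4.
Only singular point on the grid: (3, 0).
Classify: substitute x = 3 + u, y = 0 + v and expand: f = -3*u**3 - 2*u**2*v + 2*u*v**2 + v**2.
No constant or linear terms (consistent with a singular point). Quadratic part: v**2. Cubic part: -3*u**3 - 2*u**2*v + 2*u*v**2.
The quadratic part v**2 is a perfect square, so there is a single (double) tangent line v = 0, i.e. y = 0. Restricting the cubic part to that line (v = 0) leaves -3*u**3 ≠ 0, so f is not divisible by v and the branch is v² ≈ 3*u**3 to lowest order — this is a cusp.
Classification: cusp.


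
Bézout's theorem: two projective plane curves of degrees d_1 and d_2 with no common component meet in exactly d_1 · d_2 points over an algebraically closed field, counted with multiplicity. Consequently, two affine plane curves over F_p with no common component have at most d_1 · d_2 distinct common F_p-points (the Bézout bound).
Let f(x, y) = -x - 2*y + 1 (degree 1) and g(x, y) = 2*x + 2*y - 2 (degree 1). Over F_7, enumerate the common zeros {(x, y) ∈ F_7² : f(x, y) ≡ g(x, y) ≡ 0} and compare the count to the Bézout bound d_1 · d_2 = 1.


Common zeros: {(1, 0)}; count = 1; Bézout bound = 1.

deg(f) = 1, deg(g) = 1, so Bézout bound = 1.
Scan x ∈ F_7. For each x, list the y ∈ F_7 with f(x, y) ≡ 0 and those with g(x, y) ≡ 0 (mod 7); the common zeros in that column are the intersection.
  x = 0: f ≡ 0 at y ∈ {4}; g ≡ 0 at y ∈ {1}; common: ∅.
  x = 1: f ≡ 0 at y ∈ {0}; g ≡ 0 at y ∈ {0}; common: {0}.
  x = 2: f ≡ 0 at y ∈ {3}; g ≡ 0 at y ∈ {6}; common: ∅.
  x = 3: f ≡ 0 at y ∈ {6}; g ≡ 0 at y ∈ {5}; common: ∅.
  x = 4: f ≡ 0 at y ∈ {2}; g ≡ 0 at y ∈ {4}; common: ∅.
  x = 5: f ≡ 0 at y ∈ {5}; g ≡ 0 at y ∈ {3}; common: ∅.
  x = 6: f ≡ 0 at y ∈ {1}; g ≡ 0 at y ∈ {2}; common: ∅.
Collecting: common zeros = {(1, 0)}, so the count is 1.
Comparison with the Bézout bound: 1 ≤ 1 = deg(f)·deg(g), as expected for curves with no common component (the bound is attained).


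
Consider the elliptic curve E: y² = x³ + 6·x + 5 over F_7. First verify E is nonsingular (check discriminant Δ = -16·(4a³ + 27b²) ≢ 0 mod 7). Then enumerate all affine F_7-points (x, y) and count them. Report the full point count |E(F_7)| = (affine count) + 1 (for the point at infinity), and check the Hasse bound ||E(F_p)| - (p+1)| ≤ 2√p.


Affine points = {(2, 2), (2, 5), (3, 1), (3, 6), (4, 3), (4, 4)}; affine count = 6; |E(F_7)| = 7.

Discriminant check: Δ ∝ 4a³ + 27b² = 4·6³ + 27·5² = 4·216 + 27·25 ≡ 6 (mod 7). Nonzero ⇒ E is nonsingular.
For each x ∈ F_7, compute rhs = x³ + 6·x + 5 mod 7, then count y ∈ F_7 with y² ≡ rhs.
  x = 0: rhs = 5, matching y values: none (0 points).
  x = 1: rhs = 5, matching y values: none (0 points).
  x = 2: rhs = 4, matching y values: 2, 5 (2 points).
  x = 3: rhs = 1, matching y values: 1, 6 (2 points).
  x = 4: rhs = 2, matching y values: 3, 4 (2 points).
  x = 5: rhs = 6, matching y values: none (0 points).
  x = 6: rhs = 5, matching y values: none (0 points).
Total affine count: 6.
Full point count |E(F_7)| = 6 + 1 = 7.
Hasse bound: |7 − (7+1)| = |-1| = 1 ≤ 2√7 ≈ 5.2915 ✓.


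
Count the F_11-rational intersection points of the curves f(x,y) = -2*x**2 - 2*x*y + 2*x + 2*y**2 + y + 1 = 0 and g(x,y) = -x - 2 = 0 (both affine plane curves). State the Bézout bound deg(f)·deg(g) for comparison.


Common zeros: {(9, 0), (9, 3)}; count = 2; Bézout bound = 2.

deg(f) = 2, deg(g) = 1, so Bézout bound = 2.
Scan x ∈ F_11. For each x, list the y ∈ F_11 with f(x, y) ≡ 0 and those with g(x, y) ≡ 0 (mod 11); the common zeros in that column are the intersection.
  x = 0: f ≡ 0 at y ∈ {2, 3}; g ≡ 0 at y ∈ ∅; common: ∅.
  x = 1: f ≡ 0 at y ∈ {8, 9}; g ≡ 0 at y ∈ ∅; common: ∅.
  x = 2: f ≡ 0 at y ∈ {9}; g ≡ 0 at y ∈ ∅; common: ∅.
  x = 3: f ≡ 0 at y ∈ {0, 8}; g ≡ 0 at y ∈ ∅; common: ∅.
  x = 4: f ≡ 0 at y ∈ ∅; g ≡ 0 at y ∈ ∅; common: ∅.
  x = 5: f ≡ 0 at y ∈ ∅; g ≡ 0 at y ∈ ∅; common: ∅.
  x = 6: f ≡ 0 at y ∈ ∅; g ≡ 0 at y ∈ ∅; common: ∅.
  x = 7: f ≡ 0 at y ∈ ∅; g ≡ 0 at y ∈ ∅; common: ∅.
  x = 8: f ≡ 0 at y ∈ ∅; g ≡ 0 at y ∈ ∅; common: ∅.
  x = 9: f ≡ 0 at y ∈ {0, 3}; g ≡ 0 at y ∈ {0, 1, 2, 3, 4, 5, 6, 7, 8, 9, 10}; common: {0, 3}.
  x = 10: f ≡ 0 at y ∈ {2}; g ≡ 0 at y ∈ ∅; common: ∅.
Collecting: common zeros = {(9, 0), (9, 3)}, so the count is 2.
Comparison with the Bézout bound: 2 ≤ 2 = deg(f)·deg(g), as expected for curves with no common component (the bound is attained).


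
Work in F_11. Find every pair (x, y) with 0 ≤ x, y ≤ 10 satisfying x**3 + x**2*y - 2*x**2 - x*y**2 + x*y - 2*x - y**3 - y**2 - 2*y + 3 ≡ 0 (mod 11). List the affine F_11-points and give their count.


Affine F_11-points: {(0, 9), (1, 0), (1, 9), (3, 1), (3, 8), (3, 9), (6, 3), (7, 3), (8, 3), (8, 7)}; count = 10.

For each of the 121 pairs (x, y) ∈ F_11², evaluate f(x, y) mod 11. Record the zeros.
  x = 0: [0↦3, 1↦10, 2↦9, 3↦5, 4↦3, 5↦8, 6↦3, 7↦4, 8↦5, 9↦0, 10↦5]  zeros at y ∈ {9}
  x = 1: [0↦0, 1↦8, 2↦6, 3↦10, 4↦3, 5↦1, 6↦9, 7↦10, 8↦9, 9↦0, 10↦10]  zeros at y ∈ {0, 9}
  x = 2: [0↦10, 1↦10, 2↦9, 3↦1, 4↦2, 5↦6, 6↦7, 7↦10, 8↦9, 9↦9, 10↦4]  zeros at y ∈ ∅
  x = 3: [0↦6, 1↦0, 2↦2, 3↦6, 4↦6, 5↦7, 6↦3, 7↦10, 8↦0, 9↦0, 10↦4]  zeros at y ∈ {1, 8, 9}
  x = 4: [0↦5, 1↦6, 2↦2, 3↦9, 4↦10, 5↦10, 6↦3, 7↦5, 8↦10, 9↦1, 10↦5]  zeros at y ∈ ∅
  x = 5: [0↦2, 1↦1, 2↦4, 3↦5, 4↦9, 5↦10, 6↦2, 7↦1, 8↦1, 9↦7, 10↦2]  zeros at y ∈ ∅
  x = 6: [0↦3, 1↦2, 2↦3, 3↦0, 4↦9, 5↦2, 6↦6, 7↦4, 8↦1, 9↦2, 10↦1]  zeros at y ∈ {3}
  x = 7: [0↦3, 1↦4, 2↦5, 3↦0, 4↦5, 5↦3, 6↦10, 7↦9, 8↦5, 9↦3, 10↦8]  zeros at y ∈ {3}
  x = 8: [0↦8, 1↦2, 2↦5, 3↦0, 4↦3, 5↦8, 6↦9, 7↦0, 8↦8, 9↦5, 10↦7]  zeros at y ∈ {3, 7}
  x = 9: [0↦2, 1↦2, 2↦9, 3↦6, 4↦9, 5↦1, 6↦9, 7↦5, 8↦5, 9↦3, 10↦4]  zeros at y ∈ ∅
  x = 10: [0↦2, 1↦10, 2↦1, 3↦2, 4↦7, 5↦10, 6↦5, 7↦8, 8↦2, 9↦3, 10↦5]  zeros at y ∈ ∅
Collecting zeros: affine points = {(0, 9), (1, 0), (1, 9), (3, 1), (3, 8), (3, 9), (6, 3), (7, 3), (8, 3), (8, 7)}.
Total count |C(F_11)_aff| = 10.


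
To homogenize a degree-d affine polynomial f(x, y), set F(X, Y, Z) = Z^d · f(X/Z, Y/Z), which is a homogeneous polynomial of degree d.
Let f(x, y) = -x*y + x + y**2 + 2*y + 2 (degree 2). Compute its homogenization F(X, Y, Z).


F(X, Y, Z) = -X*Y + X*Z + Y**2 + 2*Y*Z + 2*Z**2

deg(f) = 2.
Substitute x = X/Z, y = Y/Z into f, then multiply by Z^2.
  monomial -1·x^1·y^1 ↦ -1·X^1·Y^1·Z^0.
  monomial 1·x^1·y^0 ↦ 1·X^1·Y^0·Z^1.
  monomial 1·x^0·y^2 ↦ 1·X^0·Y^2·Z^0.
  monomial 2·x^0·y^1 ↦ 2·X^0·Y^1·Z^1.
  monomial 2·x^0·y^0 ↦ 2·X^0·Y^0·Z^2.
Collecting: F(X, Y, Z) = -X*Y + X*Z + Y**2 + 2*Y*Z + 2*Z**2.


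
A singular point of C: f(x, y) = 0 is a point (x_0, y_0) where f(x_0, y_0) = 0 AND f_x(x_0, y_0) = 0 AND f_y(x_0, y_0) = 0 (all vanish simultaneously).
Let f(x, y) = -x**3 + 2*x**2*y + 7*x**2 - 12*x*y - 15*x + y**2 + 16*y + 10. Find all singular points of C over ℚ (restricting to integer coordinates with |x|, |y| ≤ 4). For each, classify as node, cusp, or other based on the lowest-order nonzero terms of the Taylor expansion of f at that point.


Singular points: {(3, 1)}; classification: cusp.

Compute partial derivatives:
  f_x = -3*x**2 + 4*x*y + 14*x - 12*y - 15.
  f_y = 2*x**2 - 12*x + 2*y + 16.
Scan x_0 ∈ {−4, ..., 4}. For each x_0, f_y(x_0, y) is a polynomial in y; find its integer roots y ∈ {−4, ..., 4}, then test f_x and f at those candidates.
  x = -4: f_y(-4, y) = 2*y + 96; no integer root y with |y| ≤ 4.
  x = -3: f_y(-3, y) = 2*y + 70; no integer root y with |y| ≤ 4.
  x = -2: f_y(-2, y) = 2*y + 48; no integer root y with |y| ≤ 4.
  x = -1: f_y(-1, y) = 2*y + 30; no integer root y with |y| ≤ 4.
  x = 0: f_y(0, y) = 2*y + 16; no integer root y with |y| ≤ 4.
  x = 1: f_y(1, y) = 2*y + 6; vanishes at y ∈ {-3}. (1, -3): f_x = 20 ≠ 0.
  x = 2: f_y(2, y) = 2*y; vanishes at y ∈ {0}. (2, 0): f_x = 1 ≠ 0.
  x = 3: f_y(3, y) = 2*y - 2; vanishes at y ∈ {1}. (3, 1): f_x = 0, f = 0 — SINGULAR.
  x = 4: f_y(4, y) = 2*y; vanishes at y ∈ {0}. (4, 0): f_x = -7 ≠ 0.
Only singular point on the grid: (3, 1).
Classify: substitute x = 3 + u, y = 1 + v and expand: f = -u**3 + 2*u**2*v + v**2.
No constant or linear terms (consistent with a singular point). Quadratic part: v**2. Cubic part: -u**3 + 2*u**2*v.
The quadratic part v**2 is a perfect square, so there is a single (double) tangent line v = 0, i.e. y = 1. Restricting the cubic part to that line (v = 0) leaves -u**3 ≠ 0, so f is not divisible by v and the branch is v² ≈ u**3 to lowest order — this is a cusp.
Classification: cusp.


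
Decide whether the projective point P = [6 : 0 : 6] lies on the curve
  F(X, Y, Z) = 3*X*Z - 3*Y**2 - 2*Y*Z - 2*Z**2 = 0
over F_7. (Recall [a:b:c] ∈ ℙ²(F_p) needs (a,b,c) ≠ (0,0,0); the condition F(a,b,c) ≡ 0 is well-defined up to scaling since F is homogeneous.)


F(6,0,6) ≡ 1 (mod 7); P is NOT on the curve.

Evaluate F(6, 0, 6) term-by-term (mod 7).
  3*X*Z ↦ 3·6·1·6 = 108
  -3*Y**2 ↦ -3·1·0·1 = 0
  -2*Y*Z ↦ -2·1·0·6 = 0
  -2*Z**2 ↦ -2·1·1·36 = -72
Sum: F(6, 0, 6) = (108) + (0) + (0) + (-72) = 36.
Reducing mod 7: 36 ≡ 1 (mod 7).
Since F(a, b, c) ≡ 1 ≠ 0 (mod 7), P does NOT lie on the curve.


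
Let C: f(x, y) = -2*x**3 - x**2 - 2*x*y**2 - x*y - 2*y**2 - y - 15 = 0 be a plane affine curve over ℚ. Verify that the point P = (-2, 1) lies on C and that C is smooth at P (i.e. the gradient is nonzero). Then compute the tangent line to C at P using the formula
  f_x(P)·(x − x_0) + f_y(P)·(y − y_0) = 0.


Tangent line at P: -23*x + 5*y - 51 = 0.

Step 1: f(-2, 1) = 0, so P lies on C.
Step 2: partial derivatives
  f_x(x, y) = -6*x**2 - 2*x - 2*y**2 - y, f_y(x, y) = -4*x*y - x - 4*y - 1.
  f_x(P) = -23, f_y(P) = 5 (gradient nonzero, so P is smooth).
Step 3: tangent line at P: -23·(x − -2) + 5·(y − 1) = 0.
Expanding: -23*x + 5*y - 51 = 0.


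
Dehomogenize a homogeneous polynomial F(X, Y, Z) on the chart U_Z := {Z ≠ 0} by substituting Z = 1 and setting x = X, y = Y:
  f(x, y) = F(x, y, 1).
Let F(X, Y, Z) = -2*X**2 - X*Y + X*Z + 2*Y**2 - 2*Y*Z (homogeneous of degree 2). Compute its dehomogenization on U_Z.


f(x, y) = -2*x**2 - x*y + x + 2*y**2 - 2*y

On U_Z we set Z = 1. Each monomial c·X^i·Y^j·Z^k in F becomes c·x^i·y^j·1^k = c·x^i·y^j.
Substituting Z = 1: F(X, Y, 1) = -2*x**2 - x*y + x + 2*y**2 - 2*y.
Note: deg(f) ≤ deg(F) = 2; strict inequality happens when F is divisible by Z (lost terms).


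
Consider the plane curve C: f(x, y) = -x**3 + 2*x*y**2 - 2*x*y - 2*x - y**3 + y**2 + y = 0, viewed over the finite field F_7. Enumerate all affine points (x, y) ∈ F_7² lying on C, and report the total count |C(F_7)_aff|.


Affine F_7-points: {(0, 0), (4, 5), (6, 6)}; count = 3.

For each of the 49 pairs (x, y) ∈ F_7², evaluate f(x, y) mod 7. Record the zeros.
  x = 0: [0↦0, 1↦1, 2↦5, 3↦6, 4↦5, 5↦3, 6↦1]  zeros at y ∈ {0}
  x = 1: [0↦4, 1↦5, 2↦6, 3↦1, 4↦5, 5↦5, 6↦2]  zeros at y ∈ ∅
  x = 2: [0↦2, 1↦3, 2↦1, 3↦4, 4↦6, 5↦1, 6↦4]  zeros at y ∈ ∅
  x = 3: [0↦2, 1↦3, 2↦5, 3↦2, 4↦2, 5↦6, 6↦1]  zeros at y ∈ ∅
  x = 4: [0↦5, 1↦6, 2↦5, 3↦3, 4↦1, 5↦0, 6↦1]  zeros at y ∈ {5}
  x = 5: [0↦5, 1↦6, 2↦2, 3↦1, 4↦4, 5↦5, 6↦5]  zeros at y ∈ ∅
  x = 6: [0↦3, 1↦4, 2↦4, 3↦4, 4↦5, 5↦1, 6↦0]  zeros at y ∈ {6}
Collecting zeros: affine points = {(0, 0), (4, 5), (6, 6)}.
Total count |C(F_7)_aff| = 3.


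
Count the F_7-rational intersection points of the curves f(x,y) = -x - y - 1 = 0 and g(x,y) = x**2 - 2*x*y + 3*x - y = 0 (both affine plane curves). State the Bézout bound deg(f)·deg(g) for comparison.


Common zeros: ∅; count = 0; Bézout bound = 2.

deg(f) = 1, deg(g) = 2, so Bézout bound = 2.
Scan x ∈ F_7. For each x, list the y ∈ F_7 with f(x, y) ≡ 0 and those with g(x, y) ≡ 0 (mod 7); the common zeros in that column are the intersection.
  x = 0: f ≡ 0 at y ∈ {6}; g ≡ 0 at y ∈ {0}; common: ∅.
  x = 1: f ≡ 0 at y ∈ {5}; g ≡ 0 at y ∈ {6}; common: ∅.
  x = 2: f ≡ 0 at y ∈ {4}; g ≡ 0 at y ∈ {2}; common: ∅.
  x = 3: f ≡ 0 at y ∈ {3}; g ≡ 0 at y ∈ ∅; common: ∅.
  x = 4: f ≡ 0 at y ∈ {2}; g ≡ 0 at y ∈ {0}; common: ∅.
  x = 5: f ≡ 0 at y ∈ {1}; g ≡ 0 at y ∈ {3}; common: ∅.
  x = 6: f ≡ 0 at y ∈ {0}; g ≡ 0 at y ∈ {2}; common: ∅.
Collecting: common zeros = ∅, so the count is 0.
Comparison with the Bézout bound: 0 ≤ 2 = deg(f)·deg(g), as expected for curves with no common component (the affine F_7-count falls short of the bound because intersections may lie at infinity, over extension fields, or carry multiplicity).


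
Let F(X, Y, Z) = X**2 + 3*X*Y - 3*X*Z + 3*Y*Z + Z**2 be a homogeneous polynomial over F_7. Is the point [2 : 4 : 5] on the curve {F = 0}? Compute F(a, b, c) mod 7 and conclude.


F(2,4,5) ≡ 6 (mod 7); P is NOT on the curve.

Evaluate F(2, 4, 5) term-by-term (mod 7).
  X**2 ↦ 1·4·1·1 = 4
  3*X*Y ↦ 3·2·4·1 = 24
  -3*X*Z ↦ -3·2·1·5 = -30
  3*Y*Z ↦ 3·1·4·5 = 60
  Z**2 ↦ 1·1·1·25 = 25
Sum: F(2, 4, 5) = (4) + (24) + (-30) + (60) + (25) = 83.
Reducing mod 7: 83 ≡ 6 (mod 7).
Since F(a, b, c) ≡ 6 ≠ 0 (mod 7), P does NOT lie on the curve.


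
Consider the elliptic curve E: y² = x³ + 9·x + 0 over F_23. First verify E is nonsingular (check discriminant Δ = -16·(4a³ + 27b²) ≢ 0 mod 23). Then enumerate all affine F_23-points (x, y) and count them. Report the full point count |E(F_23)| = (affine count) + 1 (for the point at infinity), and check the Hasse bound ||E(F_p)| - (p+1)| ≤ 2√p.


Affine points = {(0, 0), (2, 7), (2, 16), (3, 10), (3, 13), (4, 10), (4, 13), (5, 3), (5, 20), (8, 3), (8, 20), (10, 3), (10, 20), (11, 2), (11, 21), (14, 8), (14, 15), (16, 10), (16, 13), (17, 11), (17, 12), (22, 6), (22, 17)}; affine count = 23; |E(F_23)| = 24.

Discriminant check: Δ ∝ 4a³ + 27b² = 4·9³ + 27·0² = 4·729 + 27·0 ≡ 18 (mod 23). Nonzero ⇒ E is nonsingular.
For each x ∈ F_23, compute rhs = x³ + 9·x + 0 mod 23, then count y ∈ F_23 with y² ≡ rhs.
  x = 0: rhs = 0, matching y values: 0 (1 points).
  x = 1: rhs = 10, matching y values: none (0 points).
  x = 2: rhs = 3, matching y values: 7, 16 (2 points).
  x = 3: rhs = 8, matching y values: 10, 13 (2 points).
  x = 4: rhs = 8, matching y values: 10, 13 (2 points).
  x = 5: rhs = 9, matching y values: 3, 20 (2 points).
  x = 6: rhs = 17, matching y values: none (0 points).
  x = 7: rhs = 15, matching y values: none (0 points).
  x = 8: rhs = 9, matching y values: 3, 20 (2 points).
  x = 9: rhs = 5, matching y values: none (0 points).
  x = 10: rhs = 9, matching y values: 3, 20 (2 points).
  x = 11: rhs = 4, matching y values: 2, 21 (2 points).
  x = 12: rhs = 19, matching y values: none (0 points).
  x = 13: rhs = 14, matching y values: none (0 points).
  x = 14: rhs = 18, matching y values: 8, 15 (2 points).
  x = 15: rhs = 14, matching y values: none (0 points).
  x = 16: rhs = 8, matching y values: 10, 13 (2 points).
  x = 17: rhs = 6, matching y values: 11, 12 (2 points).
  x = 18: rhs = 14, matching y values: none (0 points).
  x = 19: rhs = 15, matching y values: none (0 points).
  x = 20: rhs = 15, matching y values: none (0 points).
  x = 21: rhs = 20, matching y values: none (0 points).
  x = 22: rhs = 13, matching y values: 6, 17 (2 points).
Total affine count: 23.
Full point count |E(F_23)| = 23 + 1 = 24.
Hasse bound: |24 − (23+1)| = |0| = 0 ≤ 2√23 ≈ 9.5917 ✓.


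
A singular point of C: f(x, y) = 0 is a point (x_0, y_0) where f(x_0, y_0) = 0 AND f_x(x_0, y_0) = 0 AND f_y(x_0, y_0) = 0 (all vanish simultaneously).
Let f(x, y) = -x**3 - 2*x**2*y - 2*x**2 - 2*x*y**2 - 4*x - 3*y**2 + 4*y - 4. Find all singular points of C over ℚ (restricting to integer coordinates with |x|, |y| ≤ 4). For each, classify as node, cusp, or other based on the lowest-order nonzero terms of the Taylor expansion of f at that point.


Singular points: {(-2, 2)}; classification: cusp.

Compute partial derivatives:
  f_x = -3*x**2 - 4*x*y - 4*x - 2*y**2 - 4.
  f_y = -2*x**2 - 4*x*y - 6*y + 4.
Scan x_0 ∈ {−4, ..., 4}. For each x_0, f_y(x_0, y) is a polynomial in y; find its integer roots y ∈ {−4, ..., 4}, then test f_x and f at those candidates.
  x = -4: f_y(-4, y) = 10*y - 28; no integer root y with |y| ≤ 4.
  x = -3: f_y(-3, y) = 6*y - 14; no integer root y with |y| ≤ 4.
  x = -2: f_y(-2, y) = 2*y - 4; vanishes at y ∈ {2}. (-2, 2): f_x = 0, f = 0 — SINGULAR.
  x = -1: f_y(-1, y) = 2 - 2*y; vanishes at y ∈ {1}. (-1, 1): f_x = -1 ≠ 0.
  x = 0: f_y(0, y) = 4 - 6*y; no integer root y with |y| ≤ 4.
  x = 1: f_y(1, y) = 2 - 10*y; no integer root y with |y| ≤ 4.
  x = 2: f_y(2, y) = -14*y - 4; no integer root y with |y| ≤ 4.
  x = 3: f_y(3, y) = -18*y - 14; no integer root y with |y| ≤ 4.
  x = 4: f_y(4, y) = -22*y - 28; no integer root y with |y| ≤ 4.
Only singular point on the grid: (-2, 2).
Classify: substitute x = -2 + u, y = 2 + v and expand: f = -u**3 - 2*u**2*v - 2*u*v**2 + v**2.
No constant or linear terms (consistent with a singular point). Quadratic part: v**2. Cubic part: -u**3 - 2*u**2*v - 2*u*v**2.
The quadratic part v**2 is a perfect square, so there is a single (double) tangent line v = 0, i.e. y = 2. Restricting the cubic part to that line (v = 0) leaves -u**3 ≠ 0, so f is not divisible by v and the branch is v² ≈ u**3 to lowest order — this is a cusp.
Classification: cusp.
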